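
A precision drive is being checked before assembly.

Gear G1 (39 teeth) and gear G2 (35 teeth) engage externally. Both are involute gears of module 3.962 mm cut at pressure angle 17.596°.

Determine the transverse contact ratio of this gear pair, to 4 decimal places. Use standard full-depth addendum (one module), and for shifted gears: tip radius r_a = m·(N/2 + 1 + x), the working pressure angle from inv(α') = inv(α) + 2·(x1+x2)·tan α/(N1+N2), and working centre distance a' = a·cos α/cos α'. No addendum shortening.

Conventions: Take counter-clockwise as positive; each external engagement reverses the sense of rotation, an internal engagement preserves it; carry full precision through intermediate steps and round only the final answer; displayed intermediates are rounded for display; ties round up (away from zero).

1.8232

recognized (one external pair, fixed centres): single-mesh tooth geometry, m = 3.962, N1 = 39, N2 = 35
base radii: r_b1 = 73.644189, r_b2 = 66.090938
tip radii: r_a1 = 81.221000, r_a2 = 73.297000
no profile shift: α' = α, a' = a
action lengths: √(r_a1²−r_b1²) = 34.254698, √(r_a2²−r_b2²) = 31.692871
base pitch p_b = π·m·cos α = 11.864618
CR = (34.254698 + 31.692871 − 146.594000·sin 17.59600°)/11.864618 = 1.823212
contact ratio ≈ 1.8232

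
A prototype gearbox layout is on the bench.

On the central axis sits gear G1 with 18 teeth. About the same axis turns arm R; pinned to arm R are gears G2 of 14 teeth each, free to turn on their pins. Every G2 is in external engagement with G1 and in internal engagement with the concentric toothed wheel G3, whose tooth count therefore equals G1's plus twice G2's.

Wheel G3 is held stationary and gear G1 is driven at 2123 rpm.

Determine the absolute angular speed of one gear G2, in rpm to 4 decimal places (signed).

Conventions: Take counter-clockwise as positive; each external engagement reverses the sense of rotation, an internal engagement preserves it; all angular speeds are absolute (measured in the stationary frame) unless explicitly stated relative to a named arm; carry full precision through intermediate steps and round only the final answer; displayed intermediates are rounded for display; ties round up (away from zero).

topology: planetary set — G1 18T / G2 14T / G3 46T, arm = carrier (Willis)
normalise by the input: solve with ω_sun = 1, then scale by 2123 rpm
ring teeth: 18 + 2·14 = 46
18(ω_sun−ω_arm) = −46(ω_ring−ω_arm),  ω_ring = 0, ω_sun = 1
18(1−ω_arm) = −46(0−ω_arm)  ⇒  64·ω_arm = 18  ⇒  ω_arm = 9/32
sun–planet mesh: 18·(1−9/32) = −14·(ω_p−ω_arm)  ⇒  ω_p−ω_arm = -207/224
ω_p = 9/32 − 207/224 = -9/14
scale: ω_p = -9/14 × 2123 rpm = -1364.7857 rpm

-1364.7857 rpm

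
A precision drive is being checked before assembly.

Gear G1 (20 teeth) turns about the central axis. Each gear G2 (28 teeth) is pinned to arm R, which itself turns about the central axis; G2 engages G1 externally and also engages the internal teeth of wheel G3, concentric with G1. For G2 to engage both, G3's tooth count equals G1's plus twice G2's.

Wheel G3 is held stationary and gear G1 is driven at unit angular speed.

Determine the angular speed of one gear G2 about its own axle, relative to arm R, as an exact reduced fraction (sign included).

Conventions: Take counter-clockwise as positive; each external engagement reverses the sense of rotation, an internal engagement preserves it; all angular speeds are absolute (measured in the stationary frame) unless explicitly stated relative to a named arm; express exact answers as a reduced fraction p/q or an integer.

topology: planetary set — G1 20T / G2 28T / G3 76T, arm = carrier (Willis)
ring teeth: 20 + 2·28 = 76
20(ω_sun−ω_arm) = −76(ω_ring−ω_arm),  ω_ring = 0, ω_sun = 1
20(1−ω_arm) = −76(0−ω_arm)  ⇒  96·ω_arm = 20  ⇒  ω_arm = 5/24
sun–planet mesh: 20·(1−5/24) = −28·(ω_p−ω_arm)  ⇒  ω_p−ω_arm = -95/168
exact speed ratio = -95/168

-95/168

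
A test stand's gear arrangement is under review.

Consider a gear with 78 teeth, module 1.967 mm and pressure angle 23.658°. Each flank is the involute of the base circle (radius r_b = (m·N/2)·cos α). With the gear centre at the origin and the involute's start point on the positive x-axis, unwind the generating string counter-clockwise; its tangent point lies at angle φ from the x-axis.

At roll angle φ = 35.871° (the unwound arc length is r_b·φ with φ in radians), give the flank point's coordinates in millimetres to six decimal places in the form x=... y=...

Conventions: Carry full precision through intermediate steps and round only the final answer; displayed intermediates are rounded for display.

x=82.716208 y=5.525433

recognized (one wheel, involute flank): single-mesh tooth geometry, m = 1.967, N = 78
pitch radius r_p = m·N/2 = 1.967·78/2 = 76.713000
base radius r_b = r_p·cos α = 76.713000·cos 23.658° = 70.265809
roll angle φ = 35.871° = 0.62606706 rad
x = r_b·(cos φ + φ·sin φ) = 82.716208
y = r_b·(sin φ − φ·cos φ) = 5.525433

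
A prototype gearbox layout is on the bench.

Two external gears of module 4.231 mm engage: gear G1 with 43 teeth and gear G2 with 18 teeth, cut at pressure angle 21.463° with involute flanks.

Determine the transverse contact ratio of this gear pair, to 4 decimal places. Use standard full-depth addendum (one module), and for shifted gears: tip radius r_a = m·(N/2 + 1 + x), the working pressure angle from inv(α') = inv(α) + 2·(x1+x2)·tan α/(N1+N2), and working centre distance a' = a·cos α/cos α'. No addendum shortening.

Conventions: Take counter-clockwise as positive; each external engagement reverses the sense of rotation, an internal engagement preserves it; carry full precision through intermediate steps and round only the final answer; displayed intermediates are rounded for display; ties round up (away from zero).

1.5710

single-mesh involute tooth geometry (43T engaging 18T at module 4.231)
base radii: r_b1 = 84.658342, r_b2 = 35.438376
tip radii: r_a1 = 95.197500, r_a2 = 42.310000
no profile shift: α' = α, a' = a
action lengths: √(r_a1²−r_b1²) = 43.537676, √(r_a2²−r_b2²) = 23.114014
base pitch p_b = π·m·cos α = 12.370327
CR = (43.537676 + 23.114014 − 129.045500·sin 21.46300°)/12.370327 = 1.571009
contact ratio ≈ 1.5710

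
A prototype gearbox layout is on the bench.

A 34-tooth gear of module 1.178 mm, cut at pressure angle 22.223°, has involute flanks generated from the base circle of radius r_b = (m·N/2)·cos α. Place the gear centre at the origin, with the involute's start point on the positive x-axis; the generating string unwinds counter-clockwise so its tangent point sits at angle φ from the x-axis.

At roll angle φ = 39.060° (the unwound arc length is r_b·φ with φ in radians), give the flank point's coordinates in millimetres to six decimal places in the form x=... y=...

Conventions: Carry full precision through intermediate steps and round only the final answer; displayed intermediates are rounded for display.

topology: single-mesh involute geometry — m = 1.178, N = 34
pitch radius r_p = m·N/2 = 1.178·34/2 = 20.026000
base radius r_b = r_p·cos α = 20.026000·cos 22.223° = 18.538445
roll angle φ = 39.060° = 0.68172561 rad
x = r_b·(cos φ + φ·sin φ) = 22.358568
y = r_b·(sin φ − φ·cos φ) = 1.868363

x=22.358568 y=1.868363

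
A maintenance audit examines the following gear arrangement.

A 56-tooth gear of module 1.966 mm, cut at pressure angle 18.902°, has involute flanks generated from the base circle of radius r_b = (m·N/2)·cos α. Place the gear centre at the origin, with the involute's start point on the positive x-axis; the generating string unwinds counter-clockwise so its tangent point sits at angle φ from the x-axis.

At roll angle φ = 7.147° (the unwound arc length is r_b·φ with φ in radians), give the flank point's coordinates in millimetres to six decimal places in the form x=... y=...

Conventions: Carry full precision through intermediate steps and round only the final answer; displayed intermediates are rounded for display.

topology: single-mesh involute geometry — m = 1.966, N = 56
pitch radius r_p = m·N/2 = 1.966·56/2 = 55.048000
base radius r_b = r_p·cos α = 55.048000·cos 18.902° = 52.079484
roll angle φ = 7.147° = 0.12473868 rad
x = r_b·(cos φ + φ·sin φ) = 52.483081
y = r_b·(sin φ − φ·cos φ) = 0.033641

x=52.483081 y=0.033641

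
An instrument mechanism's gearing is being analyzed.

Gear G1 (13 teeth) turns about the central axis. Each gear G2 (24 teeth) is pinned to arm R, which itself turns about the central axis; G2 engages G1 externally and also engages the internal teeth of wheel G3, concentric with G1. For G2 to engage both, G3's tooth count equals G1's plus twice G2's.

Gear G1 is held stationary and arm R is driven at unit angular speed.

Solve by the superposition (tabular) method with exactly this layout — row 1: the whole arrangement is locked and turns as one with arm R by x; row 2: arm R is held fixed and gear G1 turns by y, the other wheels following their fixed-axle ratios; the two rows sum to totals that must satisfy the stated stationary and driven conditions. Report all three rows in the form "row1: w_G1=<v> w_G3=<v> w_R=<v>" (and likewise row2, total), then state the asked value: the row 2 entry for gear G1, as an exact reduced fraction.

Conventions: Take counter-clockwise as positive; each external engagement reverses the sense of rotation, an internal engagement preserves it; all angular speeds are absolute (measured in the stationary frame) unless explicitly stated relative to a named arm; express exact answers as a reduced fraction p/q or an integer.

row1: w_G1=1 w_G3=1 w_R=1
row2: w_G1=-1 w_G3=13/61 w_R=0
total: w_G1=0 w_G3=74/61 w_R=1
asked value: -1

recognized (axles ride arm R): planetary set, 13/24/61 teeth
superposition row 1 [locked train]: every member turns x
row 2 (arm held, sun turns y): ω_ring = −(13/61)·y, ω_arm = 0
boundary: total ω_sun = x + y = 0 and total ω_arm = x = 1  ⇒  y = -1, x = 1
row 2 ring = −(13/61)·(-1) = 13/61
totals (row 1 + row 2): sun 1 + (-1) = 0, ring 1 + 13/61 = 74/61, arm 1 + 0 = 1
asked cell (row2, sun) = -1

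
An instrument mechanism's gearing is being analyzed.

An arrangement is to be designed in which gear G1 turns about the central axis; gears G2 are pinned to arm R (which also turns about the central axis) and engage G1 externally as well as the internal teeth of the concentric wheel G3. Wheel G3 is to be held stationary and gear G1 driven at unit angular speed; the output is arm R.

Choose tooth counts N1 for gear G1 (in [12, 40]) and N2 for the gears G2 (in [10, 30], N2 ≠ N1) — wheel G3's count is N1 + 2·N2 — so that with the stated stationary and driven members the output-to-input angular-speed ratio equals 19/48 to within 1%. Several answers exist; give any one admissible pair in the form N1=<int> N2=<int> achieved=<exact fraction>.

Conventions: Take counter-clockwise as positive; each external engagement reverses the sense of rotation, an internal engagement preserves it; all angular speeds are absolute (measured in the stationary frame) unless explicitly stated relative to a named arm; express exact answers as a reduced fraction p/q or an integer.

class = planetary set [ratio 19/48 wanted; Willis about the carrier]
Willis with ω_ring = 0: ω_arm/ω_sun = N1/(N1+N3); set equal to 19/48  ⇒  N3/N1 = 1/(19/48) − 1 = 29/19
N3 = N1 + 2·N2  ⇒  N2/N1 = (N3/N1 − 1)/2 = (29/19 − 1)/2 = 5/19
smallest multiple with N1 ≥ 12 and N2 ≥ 10: k = 2  ⇒  N1 = 2·19 = 38, N2 = 2·5 = 10 (N1 ≤ 40, N2 ≤ 30, N2 ≠ N1 ✓), N3 = 38 + 2·10 = 58
check: N1/(N1+N3) with N1 = 38, N3 = 58 gives 19/48; |achieved − target| = 0 ≤ 19/4800 ✓

N1=38 N2=10 achieved=19/48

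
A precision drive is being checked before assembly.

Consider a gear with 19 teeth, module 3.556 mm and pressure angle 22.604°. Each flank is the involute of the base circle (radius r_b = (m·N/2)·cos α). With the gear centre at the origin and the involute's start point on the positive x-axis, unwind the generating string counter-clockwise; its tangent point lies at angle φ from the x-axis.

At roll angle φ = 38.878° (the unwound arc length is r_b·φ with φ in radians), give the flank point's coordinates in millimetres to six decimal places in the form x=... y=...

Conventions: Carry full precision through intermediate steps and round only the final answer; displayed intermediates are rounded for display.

x=37.561138 y=3.100748

recognized (one wheel, involute flank): single-mesh tooth geometry, m = 3.556, N = 19
pitch radius r_p = m·N/2 = 3.556·19/2 = 33.782000
base radius r_b = r_p·cos α = 33.782000·cos 22.604° = 31.186981
roll angle φ = 38.878° = 0.67854911 rad
x = r_b·(cos φ + φ·sin φ) = 37.561138
y = r_b·(sin φ − φ·cos φ) = 3.100748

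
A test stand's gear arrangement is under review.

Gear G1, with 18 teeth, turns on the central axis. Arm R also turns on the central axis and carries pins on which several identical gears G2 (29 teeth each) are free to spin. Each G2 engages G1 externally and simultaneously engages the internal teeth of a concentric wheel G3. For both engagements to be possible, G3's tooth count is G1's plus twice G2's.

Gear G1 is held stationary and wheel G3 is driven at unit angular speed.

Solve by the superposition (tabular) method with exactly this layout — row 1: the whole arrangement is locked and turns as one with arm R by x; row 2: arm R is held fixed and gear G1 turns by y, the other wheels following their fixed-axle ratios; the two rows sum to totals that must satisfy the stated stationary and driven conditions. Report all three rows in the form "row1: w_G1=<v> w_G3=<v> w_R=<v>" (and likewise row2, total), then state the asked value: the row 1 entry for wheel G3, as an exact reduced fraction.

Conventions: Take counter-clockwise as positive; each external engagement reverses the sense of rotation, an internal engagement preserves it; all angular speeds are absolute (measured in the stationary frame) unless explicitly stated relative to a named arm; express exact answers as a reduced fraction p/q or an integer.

class = planetary set [G3 = 18+2·29 = 76; Willis about the carrier]
row 1 — lock + rotate with arm: ω_sun = ω_ring = ω_arm = x
row 2: sun turns y, ring = −(18/76)·y, arm 0
boundary: total ω_sun = x + y = 0 and total ω_ring = x − (18/76)·y = 1  ⇒  y = -38/47, x = 38/47
row 2 ring = −(18/76)·(-38/47) = 9/47
totals (row 1 + row 2): sun 38/47 + (-38/47) = 0, ring 38/47 + 9/47 = 1, arm 38/47 + 0 = 38/47
asked cell (row1, ring) = 38/47

row1: w_G1=38/47 w_G3=38/47 w_R=38/47
row2: w_G1=-38/47 w_G3=9/47 w_R=0
total: w_G1=0 w_G3=1 w_R=38/47
asked value: 38/47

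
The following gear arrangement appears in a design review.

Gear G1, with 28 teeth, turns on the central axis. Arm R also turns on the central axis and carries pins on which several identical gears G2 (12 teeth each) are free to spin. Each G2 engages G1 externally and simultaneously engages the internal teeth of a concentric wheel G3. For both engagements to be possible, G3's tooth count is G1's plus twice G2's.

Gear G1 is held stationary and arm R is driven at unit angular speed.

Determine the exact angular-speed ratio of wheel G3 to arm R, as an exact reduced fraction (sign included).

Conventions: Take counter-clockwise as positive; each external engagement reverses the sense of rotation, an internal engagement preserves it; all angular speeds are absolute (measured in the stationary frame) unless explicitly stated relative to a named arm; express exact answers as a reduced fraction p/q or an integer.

planetary set (28T centre, 12T on arm, 52T internal) — Willis relation
ring teeth: 28 + 2·12 = 52
28(ω_sun−ω_arm) = −52(ω_ring−ω_arm),  ω_sun = 0, ω_arm = 1
ω_ring = 1 − (28/52)(0−1) = 20/13
ω_out/ω_in = 20/13

20/13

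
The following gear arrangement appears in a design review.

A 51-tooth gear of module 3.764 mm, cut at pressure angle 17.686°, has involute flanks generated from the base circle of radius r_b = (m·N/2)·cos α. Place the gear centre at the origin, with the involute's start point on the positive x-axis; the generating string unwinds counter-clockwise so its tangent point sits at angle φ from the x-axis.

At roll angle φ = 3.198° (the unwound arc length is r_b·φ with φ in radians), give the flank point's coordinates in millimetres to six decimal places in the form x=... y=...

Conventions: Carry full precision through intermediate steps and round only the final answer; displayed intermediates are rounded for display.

x=91.587815 y=0.005299

recognized (one wheel, involute flank): single-mesh tooth geometry, m = 3.764, N = 51
pitch radius r_p = m·N/2 = 3.764·51/2 = 95.982000
base radius r_b = r_p·cos α = 95.982000·cos 17.686° = 91.445482
roll angle φ = 3.198° = 0.05581563 rad
x = r_b·(cos φ + φ·sin φ) = 91.587815
y = r_b·(sin φ − φ·cos φ) = 0.005299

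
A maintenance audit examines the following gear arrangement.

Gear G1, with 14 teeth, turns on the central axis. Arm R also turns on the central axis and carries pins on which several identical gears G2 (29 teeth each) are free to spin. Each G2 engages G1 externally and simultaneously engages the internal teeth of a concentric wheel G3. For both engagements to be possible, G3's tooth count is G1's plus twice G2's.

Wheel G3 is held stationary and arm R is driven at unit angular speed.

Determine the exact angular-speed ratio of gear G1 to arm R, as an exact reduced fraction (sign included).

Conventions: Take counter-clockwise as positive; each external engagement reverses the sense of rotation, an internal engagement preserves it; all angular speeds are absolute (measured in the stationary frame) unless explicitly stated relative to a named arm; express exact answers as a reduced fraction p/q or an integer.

planetary set (14T centre, 29T on arm, 72T internal) — Willis relation
ring teeth: 14 + 2·29 = 72
14(ω_sun−ω_arm) = −72(ω_ring−ω_arm),  ω_ring = 0, ω_arm = 1
ω_sun = 1 − (72/14)(0−1) = 43/7
ω_out/ω_in = 43/7

43/7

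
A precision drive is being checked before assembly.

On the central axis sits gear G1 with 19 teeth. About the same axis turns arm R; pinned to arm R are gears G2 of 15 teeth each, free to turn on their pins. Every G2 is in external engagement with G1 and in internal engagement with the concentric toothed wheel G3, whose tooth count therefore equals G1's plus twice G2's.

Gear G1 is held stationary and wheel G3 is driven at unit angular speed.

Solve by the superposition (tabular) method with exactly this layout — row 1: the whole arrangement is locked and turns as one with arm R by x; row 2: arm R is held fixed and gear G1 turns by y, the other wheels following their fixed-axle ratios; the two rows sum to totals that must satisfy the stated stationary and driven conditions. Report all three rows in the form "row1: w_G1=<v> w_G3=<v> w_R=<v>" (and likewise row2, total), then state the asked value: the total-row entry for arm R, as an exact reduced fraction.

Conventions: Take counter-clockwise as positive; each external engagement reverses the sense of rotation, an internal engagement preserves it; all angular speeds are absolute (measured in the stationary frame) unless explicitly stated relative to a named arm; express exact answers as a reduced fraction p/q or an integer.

row1: w_G1=49/68 w_G3=49/68 w_R=49/68
row2: w_G1=-49/68 w_G3=19/68 w_R=0
total: w_G1=0 w_G3=1 w_R=49/68
asked value: 49/68

planetary set (19T centre, 15T on arm, 49T internal) — Willis relation
row 1 (train locked, turned with arm): all members turn x
row 2: sun turns y, ring = −(19/49)·y, arm 0
boundary: total ω_sun = x + y = 0 and total ω_ring = x − (19/49)·y = 1  ⇒  y = -49/68, x = 49/68
row 2 ring = −(19/49)·(-49/68) = 19/68
totals (row 1 + row 2): sun 49/68 + (-49/68) = 0, ring 49/68 + 19/68 = 1, arm 49/68 + 0 = 49/68
asked cell (total, arm) = 49/68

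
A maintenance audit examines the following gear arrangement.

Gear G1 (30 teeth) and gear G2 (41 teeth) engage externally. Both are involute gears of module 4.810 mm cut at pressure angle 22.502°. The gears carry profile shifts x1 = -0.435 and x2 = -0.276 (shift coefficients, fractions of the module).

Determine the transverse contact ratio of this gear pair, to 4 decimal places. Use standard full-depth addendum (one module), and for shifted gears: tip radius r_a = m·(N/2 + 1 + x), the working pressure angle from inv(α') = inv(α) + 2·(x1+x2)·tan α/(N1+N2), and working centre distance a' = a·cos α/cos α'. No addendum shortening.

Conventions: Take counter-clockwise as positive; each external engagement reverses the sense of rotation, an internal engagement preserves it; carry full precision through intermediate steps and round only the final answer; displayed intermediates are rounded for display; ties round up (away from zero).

class = single-mesh tooth geometry [involute pair 30T × 41T, m = 4.810]
base radii: r_b1 = 66.656944, r_b2 = 91.097824
tip radii: r_a1 = 74.867650, r_a2 = 102.087440
inv(α') = inv(22.502°) + 2·(-0.435-0.276)·tan α/(30+41) = 0.01322371  ⇒  α' = 19.24246°
a' = a·cos α / cos α' = 170.7550·cos 22.502°/cos 19.24246° = 167.089668
action lengths: √(r_a1²−r_b1²) = 34.088367, √(r_a2²−r_b2²) = 46.076370
base pitch p_b = π·m·cos α = 13.960598
CR = (34.088367 + 46.076370 − 167.089668·sin 19.24246°)/13.960598 = 1.797745
contact ratio ≈ 1.7977

1.7977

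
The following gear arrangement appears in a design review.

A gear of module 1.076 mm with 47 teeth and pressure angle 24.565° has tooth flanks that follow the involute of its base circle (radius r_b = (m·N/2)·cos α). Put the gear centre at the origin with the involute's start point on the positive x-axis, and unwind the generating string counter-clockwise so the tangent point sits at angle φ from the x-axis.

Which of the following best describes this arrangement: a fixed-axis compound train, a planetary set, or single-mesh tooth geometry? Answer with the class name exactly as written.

topology: single-mesh involute geometry — m = 1.076, N = 47
classification: single-mesh tooth geometry

single-mesh tooth geometry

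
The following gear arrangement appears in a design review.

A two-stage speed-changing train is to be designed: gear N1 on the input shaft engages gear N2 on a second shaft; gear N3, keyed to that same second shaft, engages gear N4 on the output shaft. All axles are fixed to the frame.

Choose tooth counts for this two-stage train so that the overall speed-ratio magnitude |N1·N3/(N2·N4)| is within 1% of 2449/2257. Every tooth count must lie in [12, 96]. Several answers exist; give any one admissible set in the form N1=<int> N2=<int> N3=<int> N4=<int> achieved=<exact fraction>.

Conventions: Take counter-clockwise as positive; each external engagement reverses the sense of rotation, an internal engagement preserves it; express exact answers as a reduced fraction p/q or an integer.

N1=31 N2=37 N3=79 N4=61 achieved=2449/2257

design class (target 2449/2257): fixed-axis compound train
target = 2449/2257 in lowest terms: an exact hit needs N1·N3 = k·2449 and N2·N4 = k·2257 for one integer k, every count in [12, 96]; additionally prefer no 1:1 stage (N1 ≠ N2, N3 ≠ N4)
k = 1: N1·N3 = 2449 = 31·79, N2·N4 = 2257 = 37·61
achieved = 31·79/(37·61) = 2449/2257; |achieved − target| = 0 ≤ 2449/225700 ✓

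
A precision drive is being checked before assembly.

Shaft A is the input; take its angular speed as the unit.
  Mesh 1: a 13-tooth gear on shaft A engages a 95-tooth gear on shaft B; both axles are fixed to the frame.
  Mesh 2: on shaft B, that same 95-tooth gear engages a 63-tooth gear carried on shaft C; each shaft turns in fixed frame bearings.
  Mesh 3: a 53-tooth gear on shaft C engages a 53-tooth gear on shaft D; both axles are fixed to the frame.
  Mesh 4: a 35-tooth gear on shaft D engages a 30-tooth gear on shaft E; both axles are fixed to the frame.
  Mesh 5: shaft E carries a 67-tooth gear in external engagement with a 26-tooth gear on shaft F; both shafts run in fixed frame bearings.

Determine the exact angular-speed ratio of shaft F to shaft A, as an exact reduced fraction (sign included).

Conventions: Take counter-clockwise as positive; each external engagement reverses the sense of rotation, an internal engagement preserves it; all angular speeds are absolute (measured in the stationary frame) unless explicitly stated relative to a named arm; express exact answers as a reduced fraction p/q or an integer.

-67/108

class = fixed-axis compound train [5 meshes; 5 ratios multiply, 5 sense flips]
mesh 1 [13T→95T]: running ratio 13/95, sense −
mesh 2 [95T→63T]: running ratio 13/63, sense +
mesh 3 [53T→53T]: running ratio 13/63, sense −
mesh 4 [35T→30T]: running ratio 13/54, sense +
mesh 5 [67T→26T]: running ratio 67/108, sense −
ω_out/ω_in = -67/108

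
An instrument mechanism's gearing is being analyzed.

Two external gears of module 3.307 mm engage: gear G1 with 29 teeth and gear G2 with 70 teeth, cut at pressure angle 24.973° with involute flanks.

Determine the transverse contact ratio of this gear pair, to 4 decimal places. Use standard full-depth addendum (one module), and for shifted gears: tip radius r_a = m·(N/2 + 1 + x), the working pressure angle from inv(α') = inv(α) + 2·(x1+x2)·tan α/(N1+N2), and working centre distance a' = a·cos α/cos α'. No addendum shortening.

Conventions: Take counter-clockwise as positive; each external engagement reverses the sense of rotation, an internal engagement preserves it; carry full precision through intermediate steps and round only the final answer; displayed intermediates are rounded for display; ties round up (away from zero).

1.5191

recognized (one external pair, fixed centres): single-mesh tooth geometry, m = 3.307, N1 = 29, N2 = 70
base radii: r_b1 = 43.468363, r_b2 = 104.923634
tip radii: r_a1 = 51.258500, r_a2 = 119.052000
no profile shift: α' = α, a' = a
action lengths: √(r_a1²−r_b1²) = 27.164964, √(r_a2²−r_b2²) = 56.253086
base pitch p_b = π·m·cos α = 9.417923
CR = (27.164964 + 56.253086 − 163.696500·sin 24.97300°)/9.417923 = 1.519108
contact ratio ≈ 1.5191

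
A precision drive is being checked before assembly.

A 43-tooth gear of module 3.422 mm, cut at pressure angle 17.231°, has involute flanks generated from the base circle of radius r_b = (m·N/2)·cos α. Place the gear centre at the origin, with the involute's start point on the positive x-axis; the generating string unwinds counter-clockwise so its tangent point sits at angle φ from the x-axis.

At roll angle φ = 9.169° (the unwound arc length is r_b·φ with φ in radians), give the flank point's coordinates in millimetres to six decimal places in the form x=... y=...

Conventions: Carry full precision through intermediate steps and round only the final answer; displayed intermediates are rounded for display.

single-mesh involute tooth geometry (43T wheel at module 3.422)
pitch radius r_p = m·N/2 = 3.422·43/2 = 73.573000
base radius r_b = r_p·cos α = 73.573000·cos 17.231° = 70.270913
roll angle φ = 9.169° = 0.16002924 rad
x = r_b·(cos φ + φ·sin φ) = 71.164957
y = r_b·(sin φ − φ·cos φ) = 0.095750

x=71.164957 y=0.095750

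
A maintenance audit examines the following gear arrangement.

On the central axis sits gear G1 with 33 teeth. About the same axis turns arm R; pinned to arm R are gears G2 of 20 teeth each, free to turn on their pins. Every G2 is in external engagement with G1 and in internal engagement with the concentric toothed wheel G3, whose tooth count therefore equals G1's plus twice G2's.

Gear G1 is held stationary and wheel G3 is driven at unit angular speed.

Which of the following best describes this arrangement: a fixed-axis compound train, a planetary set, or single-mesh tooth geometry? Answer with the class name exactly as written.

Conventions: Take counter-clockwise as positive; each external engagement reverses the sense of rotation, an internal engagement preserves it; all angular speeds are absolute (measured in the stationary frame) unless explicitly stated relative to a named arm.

planetary set (33T centre, 20T on arm, 73T internal) — Willis relation
classification: planetary set

planetary set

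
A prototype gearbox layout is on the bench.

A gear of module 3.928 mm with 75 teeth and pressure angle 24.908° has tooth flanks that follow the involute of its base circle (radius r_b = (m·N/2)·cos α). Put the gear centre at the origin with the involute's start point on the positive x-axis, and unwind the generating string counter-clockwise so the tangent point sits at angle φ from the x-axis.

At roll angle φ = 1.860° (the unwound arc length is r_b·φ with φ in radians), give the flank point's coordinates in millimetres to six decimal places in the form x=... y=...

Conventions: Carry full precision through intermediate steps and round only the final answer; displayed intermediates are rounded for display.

x=133.669301 y=0.001523

class = single-mesh tooth geometry [base-circle involute, m = 3.928, 75T]
pitch radius r_p = m·N/2 = 3.928·75/2 = 147.300000
base radius r_b = r_p·cos α = 147.300000·cos 24.908° = 133.598923
roll angle φ = 1.860° = 0.03246312 rad
x = r_b·(cos φ + φ·sin φ) = 133.669301
y = r_b·(sin φ − φ·cos φ) = 0.001523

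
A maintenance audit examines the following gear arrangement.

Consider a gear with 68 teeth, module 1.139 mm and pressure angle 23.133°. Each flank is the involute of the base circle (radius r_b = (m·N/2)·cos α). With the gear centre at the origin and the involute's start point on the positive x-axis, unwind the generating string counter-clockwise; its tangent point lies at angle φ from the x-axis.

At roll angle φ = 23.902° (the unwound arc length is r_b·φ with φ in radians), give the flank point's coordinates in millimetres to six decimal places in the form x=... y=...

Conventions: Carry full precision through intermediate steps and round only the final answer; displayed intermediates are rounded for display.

x=38.577521 y=0.846908

single-mesh involute tooth geometry (68T wheel at module 1.139)
pitch radius r_p = m·N/2 = 1.139·68/2 = 38.726000
base radius r_b = r_p·cos α = 38.726000·cos 23.133° = 35.612250
roll angle φ = 23.902° = 0.41716860 rad
x = r_b·(cos φ + φ·sin φ) = 38.577521
y = r_b·(sin φ − φ·cos φ) = 0.846908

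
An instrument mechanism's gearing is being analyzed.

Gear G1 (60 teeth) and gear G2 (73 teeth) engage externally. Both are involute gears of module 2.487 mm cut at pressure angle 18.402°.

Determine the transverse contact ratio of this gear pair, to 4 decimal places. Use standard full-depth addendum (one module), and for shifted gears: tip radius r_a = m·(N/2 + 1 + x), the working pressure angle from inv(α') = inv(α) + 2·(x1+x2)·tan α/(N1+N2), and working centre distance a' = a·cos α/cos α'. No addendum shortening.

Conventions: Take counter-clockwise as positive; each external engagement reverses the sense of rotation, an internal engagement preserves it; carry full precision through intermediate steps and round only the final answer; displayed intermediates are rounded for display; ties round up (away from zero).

single-mesh involute tooth geometry (60T engaging 73T at module 2.487)
base radii: r_b1 = 70.794817, r_b2 = 86.133694
tip radii: r_a1 = 77.097000, r_a2 = 93.262500
no profile shift: α' = α, a' = a
action lengths: √(r_a1²−r_b1²) = 30.529351, √(r_a2²−r_b2²) = 35.761441
base pitch p_b = π·m·cos α = 7.413616
CR = (30.529351 + 35.761441 − 165.385500·sin 18.40200°)/7.413616 = 1.899416
contact ratio ≈ 1.8994

1.8994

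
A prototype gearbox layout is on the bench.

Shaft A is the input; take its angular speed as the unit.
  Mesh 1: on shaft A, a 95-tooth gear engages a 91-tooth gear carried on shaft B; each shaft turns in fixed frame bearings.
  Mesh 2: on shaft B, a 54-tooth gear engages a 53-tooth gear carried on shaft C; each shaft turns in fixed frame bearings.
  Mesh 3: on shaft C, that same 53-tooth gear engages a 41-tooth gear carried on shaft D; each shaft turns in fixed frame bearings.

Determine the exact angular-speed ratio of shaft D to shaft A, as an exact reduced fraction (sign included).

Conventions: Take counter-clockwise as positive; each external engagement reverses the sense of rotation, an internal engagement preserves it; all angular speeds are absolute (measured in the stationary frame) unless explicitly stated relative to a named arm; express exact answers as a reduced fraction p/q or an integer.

-5130/3731

class = fixed-axis compound train [3 meshes; 3 ratios multiply, 3 sense flips]
mesh 1 [95T→91T]: running ratio 95/91, sense −
mesh 2 [54T→53T]: running ratio 5130/4823, sense +
mesh 3 [53T→41T]: running ratio 5130/3731, sense −
ω_out/ω_in = -5130/3731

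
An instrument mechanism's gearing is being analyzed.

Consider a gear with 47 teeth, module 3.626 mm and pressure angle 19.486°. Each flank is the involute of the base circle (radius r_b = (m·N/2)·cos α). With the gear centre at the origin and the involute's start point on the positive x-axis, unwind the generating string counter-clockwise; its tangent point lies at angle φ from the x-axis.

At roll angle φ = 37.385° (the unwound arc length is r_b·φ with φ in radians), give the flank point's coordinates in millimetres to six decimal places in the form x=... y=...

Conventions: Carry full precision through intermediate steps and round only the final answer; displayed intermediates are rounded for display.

x=95.653018 y=7.126545

single-mesh involute tooth geometry (47T wheel at module 3.626)
pitch radius r_p = m·N/2 = 3.626·47/2 = 85.211000
base radius r_b = r_p·cos α = 85.211000·cos 19.486° = 80.330372
roll angle φ = 37.385° = 0.65249134 rad
x = r_b·(cos φ + φ·sin φ) = 95.653018
y = r_b·(sin φ − φ·cos φ) = 7.126545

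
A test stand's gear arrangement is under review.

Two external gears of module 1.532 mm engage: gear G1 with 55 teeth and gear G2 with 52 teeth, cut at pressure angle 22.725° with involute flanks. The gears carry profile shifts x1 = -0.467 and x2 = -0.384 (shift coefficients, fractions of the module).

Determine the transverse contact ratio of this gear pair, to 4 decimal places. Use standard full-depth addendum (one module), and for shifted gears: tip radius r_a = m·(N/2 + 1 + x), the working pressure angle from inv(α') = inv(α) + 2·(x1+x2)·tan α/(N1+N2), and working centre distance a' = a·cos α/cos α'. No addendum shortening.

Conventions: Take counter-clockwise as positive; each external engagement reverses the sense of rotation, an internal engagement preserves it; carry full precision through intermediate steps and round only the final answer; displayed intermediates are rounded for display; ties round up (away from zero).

single-mesh involute tooth geometry (55T engaging 52T at module 1.532)
base radii: r_b1 = 38.859432, r_b2 = 36.739827
tip radii: r_a1 = 42.946556, r_a2 = 40.775712
inv(α') = inv(22.725°) + 2·(-0.467-0.384)·tan α/(55+52) = 0.01553376  ⇒  α' = 20.26828°
a' = a·cos α / cos α' = 81.9620·cos 22.725°/cos 20.26828° = 80.589275
action lengths: √(r_a1²−r_b1²) = 18.285273, √(r_a2²−r_b2²) = 17.687392
base pitch p_b = π·m·cos α = 4.439291
CR = (18.285273 + 17.687392 − 80.589275·sin 20.26828°)/4.439291 = 1.814530
contact ratio ≈ 1.8145

1.8145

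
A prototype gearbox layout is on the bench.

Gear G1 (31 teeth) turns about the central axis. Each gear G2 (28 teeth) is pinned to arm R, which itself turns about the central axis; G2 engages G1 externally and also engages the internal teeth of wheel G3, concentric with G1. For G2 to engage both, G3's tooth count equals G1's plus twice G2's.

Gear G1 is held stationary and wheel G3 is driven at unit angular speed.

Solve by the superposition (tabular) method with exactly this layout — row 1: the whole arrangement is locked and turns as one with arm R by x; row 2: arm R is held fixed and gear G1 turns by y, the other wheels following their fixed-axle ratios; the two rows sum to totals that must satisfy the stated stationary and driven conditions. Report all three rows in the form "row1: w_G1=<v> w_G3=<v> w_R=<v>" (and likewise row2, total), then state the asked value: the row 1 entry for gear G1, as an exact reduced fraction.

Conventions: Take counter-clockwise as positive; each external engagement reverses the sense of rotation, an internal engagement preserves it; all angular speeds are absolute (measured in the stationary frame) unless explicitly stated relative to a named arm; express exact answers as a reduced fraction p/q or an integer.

planetary set (31T centre, 28T on arm, 87T internal) — Willis relation
row 1 (train locked, turned with arm): all members turn x
superposition row 2 [arm held]: sun y, ring −(31/87)·y, arm 0
boundary: total ω_sun = x + y = 0 and total ω_ring = x − (31/87)·y = 1  ⇒  y = -87/118, x = 87/118
row 2 ring = −(31/87)·(-87/118) = 31/118
totals (row 1 + row 2): sun 87/118 + (-87/118) = 0, ring 87/118 + 31/118 = 1, arm 87/118 + 0 = 87/118
asked cell (row1, sun) = 87/118

row1: w_G1=87/118 w_G3=87/118 w_R=87/118
row2: w_G1=-87/118 w_G3=31/118 w_R=0
total: w_G1=0 w_G3=1 w_R=87/118
asked value: 87/118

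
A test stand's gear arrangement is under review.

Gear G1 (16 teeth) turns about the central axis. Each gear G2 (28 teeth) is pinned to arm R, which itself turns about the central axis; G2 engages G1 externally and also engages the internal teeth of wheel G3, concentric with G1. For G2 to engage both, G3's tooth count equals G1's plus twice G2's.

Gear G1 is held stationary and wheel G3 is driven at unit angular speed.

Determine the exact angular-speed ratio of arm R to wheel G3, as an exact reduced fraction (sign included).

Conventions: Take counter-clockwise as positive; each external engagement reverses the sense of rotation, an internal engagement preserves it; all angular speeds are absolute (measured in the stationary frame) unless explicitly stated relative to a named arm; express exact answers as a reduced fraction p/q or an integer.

9/11

class = planetary set [G3 = 16+2·28 = 72; Willis about the carrier]
ring teeth: 16 + 2·28 = 72
16(ω_sun−ω_arm) = −72(ω_ring−ω_arm),  ω_sun = 0, ω_ring = 1
16(0−ω_arm) = −72(1−ω_arm)  ⇒  88·ω_arm = 72  ⇒  ω_arm = 9/11
ω_out/ω_in = 9/11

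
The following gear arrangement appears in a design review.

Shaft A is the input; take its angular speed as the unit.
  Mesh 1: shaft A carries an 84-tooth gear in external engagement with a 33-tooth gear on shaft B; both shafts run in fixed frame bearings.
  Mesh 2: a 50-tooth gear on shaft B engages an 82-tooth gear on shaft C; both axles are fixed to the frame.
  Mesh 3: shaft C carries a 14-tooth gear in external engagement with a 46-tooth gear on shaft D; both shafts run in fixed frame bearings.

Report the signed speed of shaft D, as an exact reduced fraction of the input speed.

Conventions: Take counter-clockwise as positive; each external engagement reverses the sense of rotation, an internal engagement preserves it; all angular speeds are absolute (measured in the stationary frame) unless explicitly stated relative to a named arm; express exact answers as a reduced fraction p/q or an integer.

3-mesh fixed-axis compound train (all bearings frame-fixed)
mesh 1 [84T→33T]: |ω|/ω_in = 1×84/33 = 28/11, sense flips to −
mesh 2 [50T→82T]: |ω|/ω_in = (28/11)×50/82 = 700/451, sense flips to +
mesh 3 [14T→46T]: |ω|/ω_in = (700/451)×14/46 = 4900/10373, sense flips to −
signed output speed (× input speed) = -4900/10373

-4900/10373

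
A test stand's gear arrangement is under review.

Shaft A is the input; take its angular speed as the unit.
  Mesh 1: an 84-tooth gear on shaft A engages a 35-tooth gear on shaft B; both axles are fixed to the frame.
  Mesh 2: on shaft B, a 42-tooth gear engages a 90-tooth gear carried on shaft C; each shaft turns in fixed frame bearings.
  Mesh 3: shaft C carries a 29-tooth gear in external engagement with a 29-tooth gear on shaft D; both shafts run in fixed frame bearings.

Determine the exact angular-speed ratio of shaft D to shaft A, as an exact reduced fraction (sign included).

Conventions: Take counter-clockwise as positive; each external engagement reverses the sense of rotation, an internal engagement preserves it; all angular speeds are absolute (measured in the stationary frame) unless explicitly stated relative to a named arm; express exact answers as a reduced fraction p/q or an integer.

-28/25

class = fixed-axis compound train [3 meshes; 3 ratios multiply, 3 sense flips]
mesh 1 [84T→35T]: running ratio 12/5, sense −
mesh 2 [42T→90T]: running ratio 28/25, sense +
mesh 3 [29T→29T]: running ratio 28/25, sense −
ω_out/ω_in = -28/25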